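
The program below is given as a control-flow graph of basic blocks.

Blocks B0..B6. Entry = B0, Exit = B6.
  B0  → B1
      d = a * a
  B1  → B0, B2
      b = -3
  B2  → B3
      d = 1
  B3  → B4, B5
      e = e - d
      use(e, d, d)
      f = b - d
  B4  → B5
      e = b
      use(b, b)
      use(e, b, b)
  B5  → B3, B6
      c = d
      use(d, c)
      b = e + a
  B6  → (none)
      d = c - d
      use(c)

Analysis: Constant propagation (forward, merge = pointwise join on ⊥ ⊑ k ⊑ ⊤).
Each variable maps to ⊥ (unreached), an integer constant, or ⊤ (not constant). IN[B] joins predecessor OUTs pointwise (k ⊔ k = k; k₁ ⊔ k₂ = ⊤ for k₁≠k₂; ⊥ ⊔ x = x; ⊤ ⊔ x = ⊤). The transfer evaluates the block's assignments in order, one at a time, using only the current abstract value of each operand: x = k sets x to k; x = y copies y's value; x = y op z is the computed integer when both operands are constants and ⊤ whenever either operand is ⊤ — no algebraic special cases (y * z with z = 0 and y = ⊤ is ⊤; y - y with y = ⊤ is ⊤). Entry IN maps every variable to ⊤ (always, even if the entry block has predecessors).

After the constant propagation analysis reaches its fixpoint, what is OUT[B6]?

Converged values:
  B0: | IN=(all ⊤) | OUT=(all ⊤)
  B1: | IN=(all ⊤) | OUT={b:-3; rest ⊤}
  B2: | IN={b:-3; rest ⊤} | OUT={b:-3, d:1; rest ⊤}
  B3: | IN={d:1; rest ⊤} | OUT={d:1; rest ⊤}
  B4: | IN={d:1; rest ⊤} | OUT={d:1; rest ⊤}
  B5: | IN={d:1; rest ⊤} | OUT={c:1, d:1; rest ⊤}
  B6: | IN={c:1, d:1; rest ⊤} | OUT={c:1, d:0; rest ⊤}

Merge at B6: IN[B6] = OUT[B5] = {a: ⊤, b: ⊤, c: 1, d: 1, e: ⊤, f: ⊤}
Applying B6's transfer function to that IN value gives OUT[B6] (row B6 above).

Answer: {a: ⊤, b: ⊤, c: 1, d: 0, e: ⊤, f: ⊤}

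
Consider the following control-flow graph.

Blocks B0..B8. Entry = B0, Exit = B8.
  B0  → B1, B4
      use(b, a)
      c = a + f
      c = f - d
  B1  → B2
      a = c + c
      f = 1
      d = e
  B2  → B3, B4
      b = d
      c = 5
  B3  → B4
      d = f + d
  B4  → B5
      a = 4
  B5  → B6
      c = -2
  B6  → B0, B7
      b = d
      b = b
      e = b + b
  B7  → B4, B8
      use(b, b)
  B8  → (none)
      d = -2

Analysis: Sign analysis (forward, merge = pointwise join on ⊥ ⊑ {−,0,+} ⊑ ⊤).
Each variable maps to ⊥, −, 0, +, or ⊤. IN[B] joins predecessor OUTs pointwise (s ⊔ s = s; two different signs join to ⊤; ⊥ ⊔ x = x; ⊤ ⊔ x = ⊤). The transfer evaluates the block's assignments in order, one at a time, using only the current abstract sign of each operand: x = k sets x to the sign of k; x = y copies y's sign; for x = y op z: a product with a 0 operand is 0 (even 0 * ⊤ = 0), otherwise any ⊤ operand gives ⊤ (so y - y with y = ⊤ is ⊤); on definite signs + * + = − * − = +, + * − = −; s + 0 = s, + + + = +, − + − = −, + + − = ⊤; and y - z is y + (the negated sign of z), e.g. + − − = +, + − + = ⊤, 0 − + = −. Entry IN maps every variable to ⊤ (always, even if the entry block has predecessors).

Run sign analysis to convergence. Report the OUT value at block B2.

Answer: {a: ⊤, b: ⊤, c: +, d: ⊤, e: ⊤, f: +}

Working:
Fixpoint table:
  B0: | IN=(all ⊤) | OUT=(all ⊤)
  B1: | IN=(all ⊤) | OUT={f:+; rest ⊤}
  B2: | IN={f:+; rest ⊤} | OUT={c:+, f:+; rest ⊤}
  B3: | IN={c:+, f:+; rest ⊤} | OUT={c:+, f:+; rest ⊤}
  B4: | IN=(all ⊤) | OUT={a:+; rest ⊤}
  B5: | IN={a:+; rest ⊤} | OUT={a:+, c:-; rest ⊤}
  B6: | IN={a:+, c:-; rest ⊤} | OUT={a:+, c:-; rest ⊤}
  B7: | IN={a:+, c:-; rest ⊤} | OUT={a:+, c:-; rest ⊤}
  B8: | IN={a:+, c:-; rest ⊤} | OUT={a:+, c:-, d:-; rest ⊤}

Merge at B2: IN[B2] = OUT[B1] = {a: ⊤, b: ⊤, c: ⊤, d: ⊤, e: ⊤, f: +}
Applying B2's transfer function to that IN value gives OUT[B2] (row B2 above).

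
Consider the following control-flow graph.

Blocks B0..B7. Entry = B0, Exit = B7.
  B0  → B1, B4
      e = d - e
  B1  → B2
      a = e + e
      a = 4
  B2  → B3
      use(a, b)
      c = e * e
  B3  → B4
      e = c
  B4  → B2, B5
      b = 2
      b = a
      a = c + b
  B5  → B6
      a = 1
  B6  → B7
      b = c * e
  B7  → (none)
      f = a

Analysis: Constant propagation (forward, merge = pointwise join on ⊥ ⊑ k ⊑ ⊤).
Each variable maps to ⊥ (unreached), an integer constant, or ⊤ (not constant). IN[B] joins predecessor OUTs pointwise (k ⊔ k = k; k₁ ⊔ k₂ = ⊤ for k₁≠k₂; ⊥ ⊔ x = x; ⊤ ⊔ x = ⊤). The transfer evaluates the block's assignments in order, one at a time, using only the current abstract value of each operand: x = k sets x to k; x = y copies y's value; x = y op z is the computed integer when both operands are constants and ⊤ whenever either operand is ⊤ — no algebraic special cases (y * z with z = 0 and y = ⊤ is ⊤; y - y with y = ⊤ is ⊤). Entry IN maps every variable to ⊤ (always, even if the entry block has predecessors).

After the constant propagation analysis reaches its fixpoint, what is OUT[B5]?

Answer: {a: 1, b: ⊤, c: ⊤, d: ⊤, e: ⊤, f: ⊤}

Working:
Converged values:
  B0: | IN=(all ⊤) | OUT=(all ⊤)
  B1: | IN=(all ⊤) | OUT={a:4; rest ⊤}
  B2: | IN=(all ⊤) | OUT=(all ⊤)
  B3: | IN=(all ⊤) | OUT=(all ⊤)
  B4: | IN=(all ⊤) | OUT=(all ⊤)
  B5: | IN=(all ⊤) | OUT={a:1; rest ⊤}
  B6: | IN={a:1; rest ⊤} | OUT={a:1; rest ⊤}
  B7: | IN={a:1; rest ⊤} | OUT={a:1, f:1; rest ⊤}

Merge at B5: IN[B5] = OUT[B4] = {a: ⊤, b: ⊤, c: ⊤, d: ⊤, e: ⊤, f: ⊤}
Applying B5's transfer function to that IN value gives OUT[B5] (row B5 above).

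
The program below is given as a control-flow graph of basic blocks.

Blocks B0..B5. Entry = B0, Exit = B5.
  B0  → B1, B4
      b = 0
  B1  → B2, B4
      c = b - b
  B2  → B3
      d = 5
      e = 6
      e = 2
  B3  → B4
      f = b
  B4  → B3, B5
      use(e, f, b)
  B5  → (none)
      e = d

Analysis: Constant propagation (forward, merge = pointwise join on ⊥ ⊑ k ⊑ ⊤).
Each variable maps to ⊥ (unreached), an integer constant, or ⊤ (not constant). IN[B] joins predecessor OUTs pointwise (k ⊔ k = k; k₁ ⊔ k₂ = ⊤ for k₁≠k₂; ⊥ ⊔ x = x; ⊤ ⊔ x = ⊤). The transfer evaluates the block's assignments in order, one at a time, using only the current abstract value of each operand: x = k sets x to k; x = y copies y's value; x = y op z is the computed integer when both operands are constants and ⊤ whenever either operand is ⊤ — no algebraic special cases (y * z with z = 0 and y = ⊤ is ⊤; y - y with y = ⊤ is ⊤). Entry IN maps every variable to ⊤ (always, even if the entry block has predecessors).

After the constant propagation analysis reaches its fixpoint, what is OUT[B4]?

Fixpoint table:
  B0:   IN=(all ⊤)   OUT={b:0; rest ⊤}
  B1:   IN={b:0; rest ⊤}   OUT={b:0, c:0; rest ⊤}
  B2:   IN={b:0, c:0; rest ⊤}   OUT={b:0, c:0, d:5, e:2; rest ⊤}
  B3:   IN={b:0; rest ⊤}   OUT={b:0, f:0; rest ⊤}
  B4:   IN={b:0; rest ⊤}   OUT={b:0; rest ⊤}
  B5:   IN={b:0; rest ⊤}   OUT={b:0; rest ⊤}

Merge at B4: IN[B4] = OUT[B0] ⊔ OUT[B1] ⊔ OUT[B3] = {a: ⊤, b: 0, c: ⊤, d: ⊤, e: ⊤, f: ⊤}
Applying B4's transfer function to that IN value gives OUT[B4] (row B4 above).

Answer: {a: ⊤, b: 0, c: ⊤, d: ⊤, e: ⊤, f: ⊤}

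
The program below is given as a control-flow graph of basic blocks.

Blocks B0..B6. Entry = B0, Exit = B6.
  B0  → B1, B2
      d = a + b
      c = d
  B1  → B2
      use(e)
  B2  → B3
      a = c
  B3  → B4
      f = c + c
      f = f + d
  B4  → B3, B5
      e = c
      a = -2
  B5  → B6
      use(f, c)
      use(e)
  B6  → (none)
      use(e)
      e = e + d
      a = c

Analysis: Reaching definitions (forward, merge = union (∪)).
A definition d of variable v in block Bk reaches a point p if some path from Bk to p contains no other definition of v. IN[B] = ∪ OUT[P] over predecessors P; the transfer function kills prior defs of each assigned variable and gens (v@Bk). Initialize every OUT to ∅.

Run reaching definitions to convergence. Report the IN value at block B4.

Converged values:
  B0:  IN={}  OUT={c@B0, d@B0}
  B1:  IN={c@B0, d@B0}  OUT={c@B0, d@B0}
  B2:  IN={c@B0, d@B0}  OUT={a@B2, c@B0, d@B0}
  B3:  IN={a@B2, a@B4, c@B0, d@B0, e@B4, f@B3}  OUT={a@B2, a@B4, c@B0, d@B0, e@B4, f@B3}
  B4:  IN={a@B2, a@B4, c@B0, d@B0, e@B4, f@B3}  OUT={a@B4, c@B0, d@B0, e@B4, f@B3}
  B5:  IN={a@B4, c@B0, d@B0, e@B4, f@B3}  OUT={a@B4, c@B0, d@B0, e@B4, f@B3}
  B6:  IN={a@B4, c@B0, d@B0, e@B4, f@B3}  OUT={a@B6, c@B0, d@B0, e@B6, f@B3}

Merge at B4: IN[B4] = OUT[B3] = {a@B2, a@B4, c@B0, d@B0, e@B4, f@B3}

Answer: {a@B2, a@B4, c@B0, d@B0, e@B4, f@B3}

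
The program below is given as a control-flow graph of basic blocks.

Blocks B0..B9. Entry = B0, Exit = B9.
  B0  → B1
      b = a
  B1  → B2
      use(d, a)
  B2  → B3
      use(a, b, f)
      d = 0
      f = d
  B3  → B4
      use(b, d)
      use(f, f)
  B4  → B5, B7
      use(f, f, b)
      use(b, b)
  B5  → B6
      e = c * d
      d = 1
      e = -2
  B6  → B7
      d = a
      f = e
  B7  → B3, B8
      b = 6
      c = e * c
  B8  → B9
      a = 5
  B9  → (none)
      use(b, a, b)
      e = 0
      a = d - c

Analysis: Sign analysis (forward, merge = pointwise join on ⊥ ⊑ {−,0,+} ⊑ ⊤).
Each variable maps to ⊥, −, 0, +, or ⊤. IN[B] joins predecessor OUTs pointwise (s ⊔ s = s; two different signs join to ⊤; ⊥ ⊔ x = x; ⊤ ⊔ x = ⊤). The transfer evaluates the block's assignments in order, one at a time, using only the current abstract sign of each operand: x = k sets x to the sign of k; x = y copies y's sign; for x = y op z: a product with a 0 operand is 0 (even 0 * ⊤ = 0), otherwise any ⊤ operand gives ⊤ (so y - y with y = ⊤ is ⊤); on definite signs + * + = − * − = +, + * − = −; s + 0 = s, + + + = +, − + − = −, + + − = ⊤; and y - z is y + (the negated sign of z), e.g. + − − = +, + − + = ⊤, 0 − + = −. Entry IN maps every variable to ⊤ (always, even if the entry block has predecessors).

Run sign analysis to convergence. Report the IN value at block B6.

Fixpoint table:
  B0:   IN=(all ⊤)   OUT=(all ⊤)
  B1:   IN=(all ⊤)   OUT=(all ⊤)
  B2:   IN=(all ⊤)   OUT={d:0, f:0; rest ⊤}
  B3:   IN=(all ⊤)   OUT=(all ⊤)
  B4:   IN=(all ⊤)   OUT=(all ⊤)
  B5:   IN=(all ⊤)   OUT={d:+, e:-; rest ⊤}
  B6:   IN={d:+, e:-; rest ⊤}   OUT={e:-, f:-; rest ⊤}
  B7:   IN=(all ⊤)   OUT={b:+; rest ⊤}
  B8:   IN={b:+; rest ⊤}   OUT={a:+, b:+; rest ⊤}
  B9:   IN={a:+, b:+; rest ⊤}   OUT={b:+, e:0; rest ⊤}

Merge at B6: IN[B6] = OUT[B5] = {a: ⊤, b: ⊤, c: ⊤, d: +, e: -, f: ⊤}

Answer: {a: ⊤, b: ⊤, c: ⊤, d: +, e: -, f: ⊤}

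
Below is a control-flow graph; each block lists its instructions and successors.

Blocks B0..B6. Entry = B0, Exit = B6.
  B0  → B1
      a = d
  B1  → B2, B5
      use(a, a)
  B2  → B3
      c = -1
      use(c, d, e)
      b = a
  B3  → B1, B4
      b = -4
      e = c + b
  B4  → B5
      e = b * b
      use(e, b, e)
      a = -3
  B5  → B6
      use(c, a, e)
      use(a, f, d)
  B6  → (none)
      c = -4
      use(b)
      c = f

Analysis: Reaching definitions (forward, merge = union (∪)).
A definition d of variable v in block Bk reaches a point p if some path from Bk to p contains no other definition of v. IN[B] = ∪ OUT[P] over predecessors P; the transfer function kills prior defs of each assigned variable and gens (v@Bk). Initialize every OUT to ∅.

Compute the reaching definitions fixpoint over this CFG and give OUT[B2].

Answer: {a@B0, b@B2, c@B2, e@B3}

Trace:
Fixpoint table:
  B0:  IN={}  OUT={a@B0}
  B1:  IN={a@B0, b@B3, c@B2, e@B3}  OUT={a@B0, b@B3, c@B2, e@B3}
  B2:  IN={a@B0, b@B3, c@B2, e@B3}  OUT={a@B0, b@B2, c@B2, e@B3}
  B3:  IN={a@B0, b@B2, c@B2, e@B3}  OUT={a@B0, b@B3, c@B2, e@B3}
  B4:  IN={a@B0, b@B3, c@B2, e@B3}  OUT={a@B4, b@B3, c@B2, e@B4}
  B5:  IN={a@B0, a@B4, b@B3, c@B2, e@B3, e@B4}  OUT={a@B0, a@B4, b@B3, c@B2, e@B3, e@B4}
  B6:  IN={a@B0, a@B4, b@B3, c@B2, e@B3, e@B4}  OUT={a@B0, a@B4, b@B3, c@B6, e@B3, e@B4}

Merge at B2: IN[B2] = OUT[B1] = {a@B0, b@B3, c@B2, e@B3}
Applying B2's transfer function to that IN value gives OUT[B2] (row B2 above).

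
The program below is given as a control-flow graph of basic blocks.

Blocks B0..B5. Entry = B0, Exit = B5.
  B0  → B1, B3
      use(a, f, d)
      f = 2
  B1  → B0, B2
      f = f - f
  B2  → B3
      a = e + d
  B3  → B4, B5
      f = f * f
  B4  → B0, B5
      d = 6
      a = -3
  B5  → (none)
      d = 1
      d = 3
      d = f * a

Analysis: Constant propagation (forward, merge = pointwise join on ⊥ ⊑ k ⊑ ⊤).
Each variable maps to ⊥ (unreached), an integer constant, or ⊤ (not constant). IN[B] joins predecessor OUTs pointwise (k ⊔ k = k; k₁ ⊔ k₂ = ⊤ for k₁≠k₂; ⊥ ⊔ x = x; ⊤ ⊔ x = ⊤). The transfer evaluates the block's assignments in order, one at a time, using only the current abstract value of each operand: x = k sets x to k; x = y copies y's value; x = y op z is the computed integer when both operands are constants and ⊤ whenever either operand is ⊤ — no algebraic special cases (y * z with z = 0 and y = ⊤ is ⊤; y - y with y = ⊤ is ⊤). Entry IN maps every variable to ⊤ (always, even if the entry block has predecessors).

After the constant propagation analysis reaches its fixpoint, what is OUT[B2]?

Answer: {a: ⊤, b: ⊤, c: ⊤, d: ⊤, e: ⊤, f: 0}

Trace:
Fixpoint table:
  B0: | IN=(all ⊤) | OUT={f:2; rest ⊤}
  B1: | IN={f:2; rest ⊤} | OUT={f:0; rest ⊤}
  B2: | IN={f:0; rest ⊤} | OUT={f:0; rest ⊤}
  B3: | IN=(all ⊤) | OUT=(all ⊤)
  B4: | IN=(all ⊤) | OUT={a:-3, d:6; rest ⊤}
  B5: | IN=(all ⊤) | OUT=(all ⊤)

Merge at B2: IN[B2] = OUT[B1] = {a: ⊤, b: ⊤, c: ⊤, d: ⊤, e: ⊤, f: 0}
Applying B2's transfer function to that IN value gives OUT[B2] (row B2 above).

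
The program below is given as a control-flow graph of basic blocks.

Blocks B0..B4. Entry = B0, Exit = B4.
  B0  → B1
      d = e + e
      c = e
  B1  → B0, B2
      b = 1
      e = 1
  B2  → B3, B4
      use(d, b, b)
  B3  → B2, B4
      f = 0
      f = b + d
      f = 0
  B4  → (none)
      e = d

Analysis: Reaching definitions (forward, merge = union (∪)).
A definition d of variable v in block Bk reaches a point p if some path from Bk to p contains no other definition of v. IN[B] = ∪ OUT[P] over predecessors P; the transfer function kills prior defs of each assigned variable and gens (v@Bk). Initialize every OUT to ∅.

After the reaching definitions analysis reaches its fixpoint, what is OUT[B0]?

Answer: {b@B1, c@B0, d@B0, e@B1}

Working:
Per-block solution:
  B0:   IN={b@B1, c@B0, d@B0, e@B1}   OUT={b@B1, c@B0, d@B0, e@B1}
  B1:   IN={b@B1, c@B0, d@B0, e@B1}   OUT={b@B1, c@B0, d@B0, e@B1}
  B2:   IN={b@B1, c@B0, d@B0, e@B1, f@B3}   OUT={b@B1, c@B0, d@B0, e@B1, f@B3}
  B3:   IN={b@B1, c@B0, d@B0, e@B1, f@B3}   OUT={b@B1, c@B0, d@B0, e@B1, f@B3}
  B4:   IN={b@B1, c@B0, d@B0, e@B1, f@B3}   OUT={b@B1, c@B0, d@B0, e@B4, f@B3}

Merge at B0 (entry node, so the boundary value {} is joined with the incoming edge(s)): IN[B0] = {} ⊔ OUT[B1] = {b@B1, c@B0, d@B0, e@B1}
Applying B0's transfer function to that IN value gives OUT[B0] (row B0 above).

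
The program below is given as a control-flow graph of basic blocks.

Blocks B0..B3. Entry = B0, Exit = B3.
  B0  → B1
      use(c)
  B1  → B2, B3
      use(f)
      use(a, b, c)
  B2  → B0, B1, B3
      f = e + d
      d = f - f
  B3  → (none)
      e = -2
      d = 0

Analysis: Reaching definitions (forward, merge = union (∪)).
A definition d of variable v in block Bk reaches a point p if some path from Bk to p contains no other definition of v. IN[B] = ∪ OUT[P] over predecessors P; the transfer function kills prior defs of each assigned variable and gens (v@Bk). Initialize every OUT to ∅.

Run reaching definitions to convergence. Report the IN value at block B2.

Answer: {d@B2, f@B2}

Trace:
Per-block solution:
  B0:  IN={d@B2, f@B2}  OUT={d@B2, f@B2}
  B1:  IN={d@B2, f@B2}  OUT={d@B2, f@B2}
  B2:  IN={d@B2, f@B2}  OUT={d@B2, f@B2}
  B3:  IN={d@B2, f@B2}  OUT={d@B3, e@B3, f@B2}

Merge at B2: IN[B2] = OUT[B1] = {d@B2, f@B2}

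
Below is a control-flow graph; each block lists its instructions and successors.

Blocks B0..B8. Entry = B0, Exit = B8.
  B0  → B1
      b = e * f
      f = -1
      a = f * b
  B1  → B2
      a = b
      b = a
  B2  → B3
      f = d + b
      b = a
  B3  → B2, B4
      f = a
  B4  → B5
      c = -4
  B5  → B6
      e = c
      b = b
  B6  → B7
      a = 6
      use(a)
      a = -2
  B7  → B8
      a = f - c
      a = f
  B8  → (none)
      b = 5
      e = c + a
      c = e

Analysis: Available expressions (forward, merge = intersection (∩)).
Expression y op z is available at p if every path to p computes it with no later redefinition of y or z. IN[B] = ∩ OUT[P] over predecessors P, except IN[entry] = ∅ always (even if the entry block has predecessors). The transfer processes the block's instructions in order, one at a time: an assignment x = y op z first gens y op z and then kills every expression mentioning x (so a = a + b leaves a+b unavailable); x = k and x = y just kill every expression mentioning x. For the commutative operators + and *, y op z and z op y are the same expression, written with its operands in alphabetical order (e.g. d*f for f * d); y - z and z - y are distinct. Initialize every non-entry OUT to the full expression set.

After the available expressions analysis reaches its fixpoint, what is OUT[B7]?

Converged values:
  B0:   IN={}   OUT={b*f}
  B1:   IN={b*f}   OUT={}
  B2:   IN={}   OUT={}
  B3:   IN={}   OUT={}
  B4:   IN={}   OUT={}
  B5:   IN={}   OUT={}
  B6:   IN={}   OUT={}
  B7:   IN={}   OUT={f-c}
  B8:   IN={f-c}   OUT={}

Merge at B7: IN[B7] = OUT[B6] = {}
Applying B7's transfer function to that IN value gives OUT[B7] (row B7 above).

Answer: {f-c}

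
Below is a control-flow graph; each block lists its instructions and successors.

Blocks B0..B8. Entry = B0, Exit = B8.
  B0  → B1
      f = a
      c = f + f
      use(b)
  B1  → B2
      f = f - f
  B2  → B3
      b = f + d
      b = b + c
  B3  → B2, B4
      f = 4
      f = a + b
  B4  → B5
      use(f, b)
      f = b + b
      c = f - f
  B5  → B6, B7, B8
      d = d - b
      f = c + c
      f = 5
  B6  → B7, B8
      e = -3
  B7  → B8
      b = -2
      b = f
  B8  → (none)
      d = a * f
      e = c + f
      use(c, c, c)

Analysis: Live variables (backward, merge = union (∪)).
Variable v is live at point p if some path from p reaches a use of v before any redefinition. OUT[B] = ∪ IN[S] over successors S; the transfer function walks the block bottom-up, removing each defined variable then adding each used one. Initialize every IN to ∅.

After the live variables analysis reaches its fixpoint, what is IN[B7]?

Fixpoint table:
  B0: | IN={a, b, d} | OUT={a, c, d, f}
  B1: | IN={a, c, d, f} | OUT={a, c, d, f}
  B2: | IN={a, c, d, f} | OUT={a, b, c, d}
  B3: | IN={a, b, c, d} | OUT={a, b, c, d, f}
  B4: | IN={a, b, d, f} | OUT={a, b, c, d}
  B5: | IN={a, b, c, d} | OUT={a, c, f}
  B6: | IN={a, c, f} | OUT={a, c, f}
  B7: | IN={a, c, f} | OUT={a, c, f}
  B8: | IN={a, c, f} | OUT={}

Merge at B7: OUT[B7] = IN[B8] = {a, c, f}
Applying B7's transfer function to that OUT value gives IN[B7] (row B7 above).

Answer: {a, c, f}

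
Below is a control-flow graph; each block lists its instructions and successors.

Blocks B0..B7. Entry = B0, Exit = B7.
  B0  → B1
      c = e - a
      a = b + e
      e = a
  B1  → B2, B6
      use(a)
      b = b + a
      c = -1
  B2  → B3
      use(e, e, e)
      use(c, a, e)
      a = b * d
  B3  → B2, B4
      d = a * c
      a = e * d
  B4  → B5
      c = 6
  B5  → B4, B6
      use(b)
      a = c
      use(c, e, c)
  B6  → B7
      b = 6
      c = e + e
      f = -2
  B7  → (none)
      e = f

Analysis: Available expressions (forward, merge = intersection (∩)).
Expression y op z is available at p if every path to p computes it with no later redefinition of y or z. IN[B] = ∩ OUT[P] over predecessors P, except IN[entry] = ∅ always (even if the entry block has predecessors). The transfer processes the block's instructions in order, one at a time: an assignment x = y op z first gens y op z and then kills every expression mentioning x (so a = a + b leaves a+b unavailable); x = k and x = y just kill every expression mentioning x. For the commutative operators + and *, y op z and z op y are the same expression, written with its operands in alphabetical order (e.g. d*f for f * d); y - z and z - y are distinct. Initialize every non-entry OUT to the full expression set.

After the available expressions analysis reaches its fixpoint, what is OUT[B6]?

Answer: {e+e}

Trace:
Fixpoint table:
  B0: | IN={} | OUT={}
  B1: | IN={} | OUT={}
  B2: | IN={} | OUT={b*d}
  B3: | IN={b*d} | OUT={d*e}
  B4: | IN={d*e} | OUT={d*e}
  B5: | IN={d*e} | OUT={d*e}
  B6: | IN={} | OUT={e+e}
  B7: | IN={e+e} | OUT={}

Merge at B6: IN[B6] = OUT[B1] ∩ OUT[B5] = {}
Applying B6's transfer function to that IN value gives OUT[B6] (row B6 above).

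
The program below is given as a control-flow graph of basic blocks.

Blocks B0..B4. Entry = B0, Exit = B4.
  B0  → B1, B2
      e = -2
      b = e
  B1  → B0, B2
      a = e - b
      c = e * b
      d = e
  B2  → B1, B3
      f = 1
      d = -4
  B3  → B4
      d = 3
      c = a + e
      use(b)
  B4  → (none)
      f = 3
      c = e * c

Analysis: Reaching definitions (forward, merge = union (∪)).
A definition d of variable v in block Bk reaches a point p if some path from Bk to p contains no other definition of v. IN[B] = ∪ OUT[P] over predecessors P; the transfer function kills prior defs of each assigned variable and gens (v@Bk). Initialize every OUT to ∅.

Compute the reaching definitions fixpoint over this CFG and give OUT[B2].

Answer: {a@B1, b@B0, c@B1, d@B2, e@B0, f@B2}

Derivation:
Fixpoint table:
  B0:   IN={a@B1, b@B0, c@B1, d@B1, e@B0, f@B2}   OUT={a@B1, b@B0, c@B1, d@B1, e@B0, f@B2}
  B1:   IN={a@B1, b@B0, c@B1, d@B1, d@B2, e@B0, f@B2}   OUT={a@B1, b@B0, c@B1, d@B1, e@B0, f@B2}
  B2:   IN={a@B1, b@B0, c@B1, d@B1, e@B0, f@B2}   OUT={a@B1, b@B0, c@B1, d@B2, e@B0, f@B2}
  B3:   IN={a@B1, b@B0, c@B1, d@B2, e@B0, f@B2}   OUT={a@B1, b@B0, c@B3, d@B3, e@B0, f@B2}
  B4:   IN={a@B1, b@B0, c@B3, d@B3, e@B0, f@B2}   OUT={a@B1, b@B0, c@B4, d@B3, e@B0, f@B4}

Merge at B2: IN[B2] = OUT[B0] ⊔ OUT[B1] = {a@B1, b@B0, c@B1, d@B1, e@B0, f@B2}
Applying B2's transfer function to that IN value gives OUT[B2] (row B2 above).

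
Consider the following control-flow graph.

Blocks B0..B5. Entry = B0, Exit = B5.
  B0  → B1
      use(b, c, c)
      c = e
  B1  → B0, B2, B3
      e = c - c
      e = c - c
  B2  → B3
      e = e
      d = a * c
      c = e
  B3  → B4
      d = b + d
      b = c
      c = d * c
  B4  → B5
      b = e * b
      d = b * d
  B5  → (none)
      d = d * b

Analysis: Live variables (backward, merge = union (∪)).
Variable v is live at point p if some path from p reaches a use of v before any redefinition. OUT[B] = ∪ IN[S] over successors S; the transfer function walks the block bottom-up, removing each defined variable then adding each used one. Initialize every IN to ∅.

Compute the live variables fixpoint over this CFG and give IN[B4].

Answer: {b, d, e}

Working:
Fixpoint table:
  B0:   IN={a, b, c, d, e}   OUT={a, b, c, d}
  B1:   IN={a, b, c, d}   OUT={a, b, c, d, e}
  B2:   IN={a, b, c, e}   OUT={b, c, d, e}
  B3:   IN={b, c, d, e}   OUT={b, d, e}
  B4:   IN={b, d, e}   OUT={b, d}
  B5:   IN={b, d}   OUT={}

Merge at B4: OUT[B4] = IN[B5] = {b, d}
Applying B4's transfer function to that OUT value gives IN[B4] (row B4 above).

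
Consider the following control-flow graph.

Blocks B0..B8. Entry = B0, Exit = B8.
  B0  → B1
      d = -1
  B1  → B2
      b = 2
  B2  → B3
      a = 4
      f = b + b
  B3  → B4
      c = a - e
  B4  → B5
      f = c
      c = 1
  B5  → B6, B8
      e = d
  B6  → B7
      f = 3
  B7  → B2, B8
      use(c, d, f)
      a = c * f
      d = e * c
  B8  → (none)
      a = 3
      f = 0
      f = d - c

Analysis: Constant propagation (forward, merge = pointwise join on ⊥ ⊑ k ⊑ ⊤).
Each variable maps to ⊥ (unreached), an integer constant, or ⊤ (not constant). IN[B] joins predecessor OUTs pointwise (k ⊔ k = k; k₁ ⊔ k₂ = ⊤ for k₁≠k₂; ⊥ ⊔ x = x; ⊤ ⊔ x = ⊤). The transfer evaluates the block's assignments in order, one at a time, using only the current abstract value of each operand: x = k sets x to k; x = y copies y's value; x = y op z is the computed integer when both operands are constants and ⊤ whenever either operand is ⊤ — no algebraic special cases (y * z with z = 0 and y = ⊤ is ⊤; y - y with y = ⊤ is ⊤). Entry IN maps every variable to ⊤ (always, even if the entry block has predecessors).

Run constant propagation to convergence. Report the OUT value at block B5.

Converged values:
  B0:  IN=(all ⊤)  OUT={d:-1; rest ⊤}
  B1:  IN={d:-1; rest ⊤}  OUT={b:2, d:-1; rest ⊤}
  B2:  IN={b:2, d:-1; rest ⊤}  OUT={a:4, b:2, d:-1, f:4; rest ⊤}
  B3:  IN={a:4, b:2, d:-1, f:4; rest ⊤}  OUT={a:4, b:2, d:-1, f:4; rest ⊤}
  B4:  IN={a:4, b:2, d:-1, f:4; rest ⊤}  OUT={a:4, b:2, c:1, d:-1; rest ⊤}
  B5:  IN={a:4, b:2, c:1, d:-1; rest ⊤}  OUT={a:4, b:2, c:1, d:-1, e:-1; rest ⊤}
  B6:  IN={a:4, b:2, c:1, d:-1, e:-1; rest ⊤}  OUT={a:4, b:2, c:1, d:-1, e:-1, f:3; rest ⊤}
  B7:  IN={a:4, b:2, c:1, d:-1, e:-1, f:3; rest ⊤}  OUT={a:3, b:2, c:1, d:-1, e:-1, f:3; rest ⊤}
  B8:  IN={b:2, c:1, d:-1, e:-1; rest ⊤}  OUT={a:3, b:2, c:1, d:-1, e:-1, f:-2; rest ⊤}

Merge at B5: IN[B5] = OUT[B4] = {a: 4, b: 2, c: 1, d: -1, e: ⊤, f: ⊤}
Applying B5's transfer function to that IN value gives OUT[B5] (row B5 above).

Answer: {a: 4, b: 2, c: 1, d: -1, e: -1, f: ⊤}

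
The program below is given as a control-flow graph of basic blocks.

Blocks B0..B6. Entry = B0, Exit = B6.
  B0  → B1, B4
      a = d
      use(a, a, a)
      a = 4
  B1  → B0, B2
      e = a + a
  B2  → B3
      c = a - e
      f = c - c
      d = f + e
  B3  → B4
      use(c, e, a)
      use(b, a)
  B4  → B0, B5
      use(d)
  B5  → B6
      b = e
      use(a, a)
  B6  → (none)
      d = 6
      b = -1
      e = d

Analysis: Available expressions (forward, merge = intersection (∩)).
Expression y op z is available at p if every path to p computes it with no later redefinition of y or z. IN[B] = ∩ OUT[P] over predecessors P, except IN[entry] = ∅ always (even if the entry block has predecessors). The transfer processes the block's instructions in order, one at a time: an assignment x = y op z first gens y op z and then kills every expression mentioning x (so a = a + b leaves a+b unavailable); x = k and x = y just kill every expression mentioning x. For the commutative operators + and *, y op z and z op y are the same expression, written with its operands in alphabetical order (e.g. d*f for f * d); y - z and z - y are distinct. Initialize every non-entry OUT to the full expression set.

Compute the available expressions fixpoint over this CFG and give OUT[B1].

Per-block solution:
  B0: | IN={} | OUT={}
  B1: | IN={} | OUT={a+a}
  B2: | IN={a+a} | OUT={a+a, a-e, c-c, e+f}
  B3: | IN={a+a, a-e, c-c, e+f} | OUT={a+a, a-e, c-c, e+f}
  B4: | IN={} | OUT={}
  B5: | IN={} | OUT={}
  B6: | IN={} | OUT={}

Merge at B1: IN[B1] = OUT[B0] = {}
Applying B1's transfer function to that IN value gives OUT[B1] (row B1 above).

Answer: {a+a}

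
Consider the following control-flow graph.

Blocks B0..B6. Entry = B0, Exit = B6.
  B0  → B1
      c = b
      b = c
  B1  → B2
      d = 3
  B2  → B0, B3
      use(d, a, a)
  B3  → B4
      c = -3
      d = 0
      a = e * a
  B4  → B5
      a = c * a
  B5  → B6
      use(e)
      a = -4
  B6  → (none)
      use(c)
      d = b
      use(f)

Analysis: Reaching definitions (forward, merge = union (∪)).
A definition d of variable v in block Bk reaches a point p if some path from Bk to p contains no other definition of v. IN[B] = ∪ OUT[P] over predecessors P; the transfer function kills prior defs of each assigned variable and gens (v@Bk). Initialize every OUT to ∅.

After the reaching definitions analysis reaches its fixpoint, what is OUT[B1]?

Per-block solution:
  B0:   IN={b@B0, c@B0, d@B1}   OUT={b@B0, c@B0, d@B1}
  B1:   IN={b@B0, c@B0, d@B1}   OUT={b@B0, c@B0, d@B1}
  B2:   IN={b@B0, c@B0, d@B1}   OUT={b@B0, c@B0, d@B1}
  B3:   IN={b@B0, c@B0, d@B1}   OUT={a@B3, b@B0, c@B3, d@B3}
  B4:   IN={a@B3, b@B0, c@B3, d@B3}   OUT={a@B4, b@B0, c@B3, d@B3}
  B5:   IN={a@B4, b@B0, c@B3, d@B3}   OUT={a@B5, b@B0, c@B3, d@B3}
  B6:   IN={a@B5, b@B0, c@B3, d@B3}   OUT={a@B5, b@B0, c@B3, d@B6}

Merge at B1: IN[B1] = OUT[B0] = {b@B0, c@B0, d@B1}
Applying B1's transfer function to that IN value gives OUT[B1] (row B1 above).

Answer: {b@B0, c@B0, d@B1}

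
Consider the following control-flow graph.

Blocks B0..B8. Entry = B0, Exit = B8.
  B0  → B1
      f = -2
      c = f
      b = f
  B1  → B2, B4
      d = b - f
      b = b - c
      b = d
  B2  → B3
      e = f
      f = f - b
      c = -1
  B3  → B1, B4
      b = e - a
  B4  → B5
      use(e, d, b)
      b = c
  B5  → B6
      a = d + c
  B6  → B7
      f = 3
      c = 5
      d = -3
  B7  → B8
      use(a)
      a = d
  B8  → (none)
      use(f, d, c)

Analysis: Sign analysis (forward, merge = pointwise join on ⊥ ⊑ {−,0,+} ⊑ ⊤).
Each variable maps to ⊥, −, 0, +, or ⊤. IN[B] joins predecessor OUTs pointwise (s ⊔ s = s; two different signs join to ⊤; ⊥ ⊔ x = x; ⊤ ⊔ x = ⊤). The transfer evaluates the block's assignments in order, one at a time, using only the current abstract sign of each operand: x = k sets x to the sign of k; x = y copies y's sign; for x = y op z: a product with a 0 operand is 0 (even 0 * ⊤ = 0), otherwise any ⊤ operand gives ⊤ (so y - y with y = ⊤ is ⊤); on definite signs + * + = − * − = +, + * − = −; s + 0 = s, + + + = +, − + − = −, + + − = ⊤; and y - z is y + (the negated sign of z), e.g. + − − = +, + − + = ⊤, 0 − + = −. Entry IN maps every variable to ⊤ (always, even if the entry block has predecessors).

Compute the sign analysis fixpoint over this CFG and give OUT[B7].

Answer: {a: -, b: -, c: +, d: -, e: ⊤, f: +}

Working:
Per-block solution:
  B0: | IN=(all ⊤) | OUT={b:-, c:-, f:-; rest ⊤}
  B1: | IN={c:-; rest ⊤} | OUT={c:-; rest ⊤}
  B2: | IN={c:-; rest ⊤} | OUT={c:-; rest ⊤}
  B3: | IN={c:-; rest ⊤} | OUT={c:-; rest ⊤}
  B4: | IN={c:-; rest ⊤} | OUT={b:-, c:-; rest ⊤}
  B5: | IN={b:-, c:-; rest ⊤} | OUT={b:-, c:-; rest ⊤}
  B6: | IN={b:-, c:-; rest ⊤} | OUT={b:-, c:+, d:-, f:+; rest ⊤}
  B7: | IN={b:-, c:+, d:-, f:+; rest ⊤} | OUT={a:-, b:-, c:+, d:-, f:+; rest ⊤}
  B8: | IN={a:-, b:-, c:+, d:-, f:+; rest ⊤} | OUT={a:-, b:-, c:+, d:-, f:+; rest ⊤}

Merge at B7: IN[B7] = OUT[B6] = {a: ⊤, b: -, c: +, d: -, e: ⊤, f: +}
Applying B7's transfer function to that IN value gives OUT[B7] (row B7 above).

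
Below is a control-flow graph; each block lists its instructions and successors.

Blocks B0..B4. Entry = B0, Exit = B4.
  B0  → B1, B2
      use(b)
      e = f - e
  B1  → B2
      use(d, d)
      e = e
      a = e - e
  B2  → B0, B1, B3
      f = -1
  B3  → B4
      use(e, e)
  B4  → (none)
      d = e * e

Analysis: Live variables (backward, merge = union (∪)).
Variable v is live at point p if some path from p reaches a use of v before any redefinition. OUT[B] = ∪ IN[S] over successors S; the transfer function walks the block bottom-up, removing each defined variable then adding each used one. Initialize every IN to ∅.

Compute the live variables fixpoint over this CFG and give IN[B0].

Answer: {b, d, e, f}

Trace:
Per-block solution:
  B0:   IN={b, d, e, f}   OUT={b, d, e}
  B1:   IN={b, d, e}   OUT={b, d, e}
  B2:   IN={b, d, e}   OUT={b, d, e, f}
  B3:   IN={e}   OUT={e}
  B4:   IN={e}   OUT={}

Merge at B0: OUT[B0] = IN[B1] ⊔ IN[B2] = {b, d, e}
Applying B0's transfer function to that OUT value gives IN[B0] (row B0 above).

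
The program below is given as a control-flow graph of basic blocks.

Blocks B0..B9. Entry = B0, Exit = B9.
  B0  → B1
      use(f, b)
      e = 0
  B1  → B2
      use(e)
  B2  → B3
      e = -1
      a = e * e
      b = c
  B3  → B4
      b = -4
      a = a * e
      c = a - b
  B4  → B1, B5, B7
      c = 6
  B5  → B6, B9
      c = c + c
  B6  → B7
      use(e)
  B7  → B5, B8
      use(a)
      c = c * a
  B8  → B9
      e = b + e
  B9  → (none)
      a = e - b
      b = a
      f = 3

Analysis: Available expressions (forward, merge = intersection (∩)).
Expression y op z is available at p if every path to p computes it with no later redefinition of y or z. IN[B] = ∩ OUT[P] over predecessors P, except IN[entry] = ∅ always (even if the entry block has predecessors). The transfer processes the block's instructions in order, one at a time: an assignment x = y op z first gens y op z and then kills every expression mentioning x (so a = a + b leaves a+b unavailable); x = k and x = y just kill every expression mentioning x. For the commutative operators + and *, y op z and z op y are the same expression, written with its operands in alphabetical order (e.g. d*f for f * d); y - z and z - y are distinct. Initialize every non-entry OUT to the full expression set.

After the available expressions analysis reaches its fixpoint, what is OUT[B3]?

Answer: {a-b, e*e}

Derivation:
Converged values:
  B0:  IN={}  OUT={}
  B1:  IN={}  OUT={}
  B2:  IN={}  OUT={e*e}
  B3:  IN={e*e}  OUT={a-b, e*e}
  B4:  IN={a-b, e*e}  OUT={a-b, e*e}
  B5:  IN={a-b, e*e}  OUT={a-b, e*e}
  B6:  IN={a-b, e*e}  OUT={a-b, e*e}
  B7:  IN={a-b, e*e}  OUT={a-b, e*e}
  B8:  IN={a-b, e*e}  OUT={a-b}
  B9:  IN={a-b}  OUT={}

Merge at B3: IN[B3] = OUT[B2] = {e*e}
Applying B3's transfer function to that IN value gives OUT[B3] (row B3 above).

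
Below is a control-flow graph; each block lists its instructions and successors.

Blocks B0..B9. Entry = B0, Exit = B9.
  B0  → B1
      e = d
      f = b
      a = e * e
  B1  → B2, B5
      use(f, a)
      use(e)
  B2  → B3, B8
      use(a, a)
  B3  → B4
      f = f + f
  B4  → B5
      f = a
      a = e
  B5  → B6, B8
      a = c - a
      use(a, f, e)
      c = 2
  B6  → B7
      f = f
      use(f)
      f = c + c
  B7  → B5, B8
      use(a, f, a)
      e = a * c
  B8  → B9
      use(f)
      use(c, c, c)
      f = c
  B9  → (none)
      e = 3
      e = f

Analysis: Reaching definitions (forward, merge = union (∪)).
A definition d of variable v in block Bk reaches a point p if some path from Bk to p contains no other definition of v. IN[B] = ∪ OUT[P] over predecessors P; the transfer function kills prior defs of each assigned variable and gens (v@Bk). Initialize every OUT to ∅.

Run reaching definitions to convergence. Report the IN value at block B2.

Fixpoint table:
  B0:  IN={}  OUT={a@B0, e@B0, f@B0}
  B1:  IN={a@B0, e@B0, f@B0}  OUT={a@B0, e@B0, f@B0}
  B2:  IN={a@B0, e@B0, f@B0}  OUT={a@B0, e@B0, f@B0}
  B3:  IN={a@B0, e@B0, f@B0}  OUT={a@B0, e@B0, f@B3}
  B4:  IN={a@B0, e@B0, f@B3}  OUT={a@B4, e@B0, f@B4}
  B5:  IN={a@B0, a@B4, a@B5, c@B5, e@B0, e@B7, f@B0, f@B4, f@B6}  OUT={a@B5, c@B5, e@B0, e@B7, f@B0, f@B4, f@B6}
  B6:  IN={a@B5, c@B5, e@B0, e@B7, f@B0, f@B4, f@B6}  OUT={a@B5, c@B5, e@B0, e@B7, f@B6}
  B7:  IN={a@B5, c@B5, e@B0, e@B7, f@B6}  OUT={a@B5, c@B5, e@B7, f@B6}
  B8:  IN={a@B0, a@B5, c@B5, e@B0, e@B7, f@B0, f@B4, f@B6}  OUT={a@B0, a@B5, c@B5, e@B0, e@B7, f@B8}
  B9:  IN={a@B0, a@B5, c@B5, e@B0, e@B7, f@B8}  OUT={a@B0, a@B5, c@B5, e@B9, f@B8}

Merge at B2: IN[B2] = OUT[B1] = {a@B0, e@B0, f@B0}

Answer: {a@B0, e@B0, f@B0}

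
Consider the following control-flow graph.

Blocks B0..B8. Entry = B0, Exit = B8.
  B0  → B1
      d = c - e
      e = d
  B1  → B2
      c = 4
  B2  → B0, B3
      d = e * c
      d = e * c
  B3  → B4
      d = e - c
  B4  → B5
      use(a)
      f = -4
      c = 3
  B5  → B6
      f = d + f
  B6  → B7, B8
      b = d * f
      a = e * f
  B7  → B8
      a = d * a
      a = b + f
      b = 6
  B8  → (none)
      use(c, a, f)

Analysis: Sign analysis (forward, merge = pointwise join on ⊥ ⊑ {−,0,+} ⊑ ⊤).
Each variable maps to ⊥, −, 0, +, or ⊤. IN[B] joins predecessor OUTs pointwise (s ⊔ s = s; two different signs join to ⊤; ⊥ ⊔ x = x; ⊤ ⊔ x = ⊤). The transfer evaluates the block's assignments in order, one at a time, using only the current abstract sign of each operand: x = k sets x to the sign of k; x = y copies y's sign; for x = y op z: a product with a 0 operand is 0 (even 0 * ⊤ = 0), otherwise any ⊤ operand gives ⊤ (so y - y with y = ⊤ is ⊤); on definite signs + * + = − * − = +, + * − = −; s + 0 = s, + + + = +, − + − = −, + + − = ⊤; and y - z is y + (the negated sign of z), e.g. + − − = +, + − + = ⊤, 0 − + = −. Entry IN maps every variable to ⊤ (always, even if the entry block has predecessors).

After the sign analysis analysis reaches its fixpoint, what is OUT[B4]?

Fixpoint table:
  B0:   IN=(all ⊤)   OUT=(all ⊤)
  B1:   IN=(all ⊤)   OUT={c:+; rest ⊤}
  B2:   IN={c:+; rest ⊤}   OUT={c:+; rest ⊤}
  B3:   IN={c:+; rest ⊤}   OUT={c:+; rest ⊤}
  B4:   IN={c:+; rest ⊤}   OUT={c:+, f:-; rest ⊤}
  B5:   IN={c:+, f:-; rest ⊤}   OUT={c:+; rest ⊤}
  B6:   IN={c:+; rest ⊤}   OUT={c:+; rest ⊤}
  B7:   IN={c:+; rest ⊤}   OUT={b:+, c:+; rest ⊤}
  B8:   IN={c:+; rest ⊤}   OUT={c:+; rest ⊤}

Merge at B4: IN[B4] = OUT[B3] = {a: ⊤, b: ⊤, c: +, d: ⊤, e: ⊤, f: ⊤}
Applying B4's transfer function to that IN value gives OUT[B4] (row B4 above).

Answer: {a: ⊤, b: ⊤, c: +, d: ⊤, e: ⊤, f: -}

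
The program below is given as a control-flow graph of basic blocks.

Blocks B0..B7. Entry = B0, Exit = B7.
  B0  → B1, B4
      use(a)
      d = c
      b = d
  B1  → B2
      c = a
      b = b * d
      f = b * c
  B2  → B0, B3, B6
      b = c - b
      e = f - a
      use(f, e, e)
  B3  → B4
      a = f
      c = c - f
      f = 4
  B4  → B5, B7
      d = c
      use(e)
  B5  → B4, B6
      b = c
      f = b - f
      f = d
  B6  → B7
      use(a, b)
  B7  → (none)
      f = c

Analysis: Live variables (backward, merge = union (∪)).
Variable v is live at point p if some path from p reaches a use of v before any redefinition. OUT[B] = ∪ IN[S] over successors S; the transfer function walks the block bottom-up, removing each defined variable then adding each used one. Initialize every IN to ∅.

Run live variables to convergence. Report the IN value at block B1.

Answer: {a, b, d}

Derivation:
Fixpoint table:
  B0:   IN={a, c, e, f}   OUT={a, b, c, d, e, f}
  B1:   IN={a, b, d}   OUT={a, b, c, f}
  B2:   IN={a, b, c, f}   OUT={a, b, c, e, f}
  B3:   IN={c, e, f}   OUT={a, c, e, f}
  B4:   IN={a, c, e, f}   OUT={a, c, d, e, f}
  B5:   IN={a, c, d, e, f}   OUT={a, b, c, e, f}
  B6:   IN={a, b, c}   OUT={c}
  B7:   IN={c}   OUT={}

Merge at B1: OUT[B1] = IN[B2] = {a, b, c, f}
Applying B1's transfer function to that OUT value gives IN[B1] (row B1 above).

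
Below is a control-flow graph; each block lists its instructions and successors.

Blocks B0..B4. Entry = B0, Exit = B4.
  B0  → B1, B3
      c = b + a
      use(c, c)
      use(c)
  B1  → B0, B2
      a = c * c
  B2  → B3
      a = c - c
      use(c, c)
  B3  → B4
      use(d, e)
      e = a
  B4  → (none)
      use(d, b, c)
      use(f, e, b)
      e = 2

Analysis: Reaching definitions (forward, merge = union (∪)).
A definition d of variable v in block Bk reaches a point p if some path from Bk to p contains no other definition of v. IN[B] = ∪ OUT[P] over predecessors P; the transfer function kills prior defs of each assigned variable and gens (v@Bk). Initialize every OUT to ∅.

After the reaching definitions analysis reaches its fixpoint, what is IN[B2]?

Per-block solution:
  B0: | IN={a@B1, c@B0} | OUT={a@B1, c@B0}
  B1: | IN={a@B1, c@B0} | OUT={a@B1, c@B0}
  B2: | IN={a@B1, c@B0} | OUT={a@B2, c@B0}
  B3: | IN={a@B1, a@B2, c@B0} | OUT={a@B1, a@B2, c@B0, e@B3}
  B4: | IN={a@B1, a@B2, c@B0, e@B3} | OUT={a@B1, a@B2, c@B0, e@B4}

Merge at B2: IN[B2] = OUT[B1] = {a@B1, c@B0}

Answer: {a@B1, c@B0}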